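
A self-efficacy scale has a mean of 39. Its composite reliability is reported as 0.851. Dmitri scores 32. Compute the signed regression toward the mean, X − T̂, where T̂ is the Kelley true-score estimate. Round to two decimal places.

-1.04

Kelley's formula gives T̂ = 0.851·32 + 0.149·39 = 27.232 + 5.811 = 33.0430.
X − T̂ = 32 − 33.043 = -1.043 → -1.04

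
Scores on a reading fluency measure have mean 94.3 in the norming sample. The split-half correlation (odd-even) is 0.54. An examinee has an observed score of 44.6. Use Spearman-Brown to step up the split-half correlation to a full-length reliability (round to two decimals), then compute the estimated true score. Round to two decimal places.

Spearman-Brown: ρ = 2r/(1 + r) = 2(0.54)/(1 + 0.54) = 1.080/1.54 = 0.7013 → 0.70
T̂ = 0.70(44.6) + 0.30(94.3) = 31.220 + 28.290 = 59.510 → 59.51

59.51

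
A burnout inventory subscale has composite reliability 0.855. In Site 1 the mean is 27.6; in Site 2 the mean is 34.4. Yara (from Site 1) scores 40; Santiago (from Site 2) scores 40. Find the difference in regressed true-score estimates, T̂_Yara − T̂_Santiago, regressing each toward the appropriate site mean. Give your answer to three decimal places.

-0.986

T̂_Yara = 0.855(40) + 0.145(27.6) = 38.20200
T̂_Santiago = 0.855(40) + 0.145(34.4) = 39.18800
Difference = 38.20200 − 39.18800 = -0.98600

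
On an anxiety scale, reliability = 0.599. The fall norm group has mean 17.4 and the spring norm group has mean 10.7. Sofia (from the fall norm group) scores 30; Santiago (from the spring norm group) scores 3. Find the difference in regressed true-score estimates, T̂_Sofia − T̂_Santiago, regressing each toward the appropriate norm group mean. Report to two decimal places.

18.86

T̂_Sofia = 0.599(30) + 0.401(17.4) = 24.9474
T̂_Santiago = 0.599(3) + 0.401(10.7) = 6.0877
Difference = 24.9474 − 6.0877 = 18.8597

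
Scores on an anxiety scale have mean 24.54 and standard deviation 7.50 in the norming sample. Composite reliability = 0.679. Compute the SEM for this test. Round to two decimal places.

4.25

SEM = SD · √(1 − ρ) = 7.50 × √0.321 = 7.50 × 0.5666 = 4.249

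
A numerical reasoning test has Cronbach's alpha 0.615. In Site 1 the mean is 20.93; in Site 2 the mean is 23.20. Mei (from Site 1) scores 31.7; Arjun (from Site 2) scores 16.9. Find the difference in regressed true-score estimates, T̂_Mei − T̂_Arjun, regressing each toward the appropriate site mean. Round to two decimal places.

8.23

T̂_Mei = 0.615(31.7) + 0.385(20.93) = 27.5536
T̂_Arjun = 0.615(16.9) + 0.385(23.20) = 19.3255
Difference = 27.5536 − 19.3255 = 8.2281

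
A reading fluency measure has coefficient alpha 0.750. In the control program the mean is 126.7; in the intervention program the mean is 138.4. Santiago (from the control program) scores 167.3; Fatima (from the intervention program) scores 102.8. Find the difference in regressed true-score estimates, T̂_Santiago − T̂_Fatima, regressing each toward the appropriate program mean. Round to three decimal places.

T̂_Santiago = 0.750(167.3) + 0.250(126.7) = 157.15000
T̂_Fatima = 0.750(102.8) + 0.250(138.4) = 111.70000
Difference = 157.15000 − 111.70000 = 45.45000

45.450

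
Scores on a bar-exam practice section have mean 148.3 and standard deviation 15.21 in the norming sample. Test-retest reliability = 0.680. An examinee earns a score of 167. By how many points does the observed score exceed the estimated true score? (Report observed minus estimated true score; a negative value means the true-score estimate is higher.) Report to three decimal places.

T̂ = 0.680(167) + 0.320(148.3) = 113.560 + 47.4560 = 161.01600 → 161.0160
X − T̂ = 167 − 161.0160 = 5.9840 → 5.984

5.984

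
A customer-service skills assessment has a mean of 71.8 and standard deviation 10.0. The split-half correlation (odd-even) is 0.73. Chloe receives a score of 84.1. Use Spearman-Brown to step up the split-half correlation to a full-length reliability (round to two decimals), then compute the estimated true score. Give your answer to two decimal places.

82.13

Spearman-Brown: ρ = 2r/(1 + r) = 2(0.73)/(1 + 0.73) = 1.460/1.73 = 0.8439 → 0.84
Weight the observed score by reliability and the mean by (1 − reliability): T̂ = 0.84·84.1 + 0.16·71.8 = 70.644 + 11.488 = 82.132.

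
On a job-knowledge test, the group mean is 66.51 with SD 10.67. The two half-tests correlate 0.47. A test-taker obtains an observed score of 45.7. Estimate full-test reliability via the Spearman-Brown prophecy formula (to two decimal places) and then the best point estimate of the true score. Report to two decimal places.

Spearman-Brown: ρ = 2r/(1 + r) = 2(0.47)/(1 + 0.47) = 0.940/1.47 = 0.6395 → 0.64
T̂ = ρX + (1 − ρ)μ
  = 0.64 × 45.7 + 0.36 × 66.51
  = 29.248 + 23.9436
  = 53.192
  ≈ 53.19

53.19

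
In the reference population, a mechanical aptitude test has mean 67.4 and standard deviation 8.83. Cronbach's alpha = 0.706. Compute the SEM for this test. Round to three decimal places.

4.788

SEM = SD · √(1 − ρ) = 8.83 × √0.294 = 8.83 × 0.5422 = 4.7878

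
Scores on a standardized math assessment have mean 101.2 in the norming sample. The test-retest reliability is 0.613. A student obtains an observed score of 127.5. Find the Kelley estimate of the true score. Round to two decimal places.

T̂ = 0.613(127.5) + 0.387(101.2) = 78.1575 + 39.1644 = 117.322 → 117.32

117.32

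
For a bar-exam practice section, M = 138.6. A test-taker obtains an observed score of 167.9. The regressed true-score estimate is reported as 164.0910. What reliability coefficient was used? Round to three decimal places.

T̂ = ρX + (1 − ρ)μ  ⇒  T̂ − μ = ρ(X − μ)
ρ = (T̂ − μ)/(X − μ) = (164.0910 − 138.6) / (167.9 − 138.6) = 25.4910 / 29.3 = 0.87000

0.870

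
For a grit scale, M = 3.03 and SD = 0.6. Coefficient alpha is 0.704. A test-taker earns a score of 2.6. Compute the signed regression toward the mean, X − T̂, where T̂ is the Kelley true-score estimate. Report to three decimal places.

T̂ = 0.704(2.6) + 0.296(3.03) = 1.8304 + 0.89688 = 2.72728 → 2.7273
X − T̂ = 2.6 − 2.7273 = -0.1273 → -0.127

-0.127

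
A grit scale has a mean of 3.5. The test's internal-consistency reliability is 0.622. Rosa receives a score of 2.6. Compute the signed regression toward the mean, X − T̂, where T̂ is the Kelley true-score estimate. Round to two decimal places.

-0.34

T̂ = ρX + (1 − ρ)μ
  = 0.622 × 2.6 + 0.378 × 3.5
  = 1.6172 + 1.3230
  = 2.9402
  ≈ 2.940
X − T̂ = 2.6 − 2.940 = -0.340 → -0.34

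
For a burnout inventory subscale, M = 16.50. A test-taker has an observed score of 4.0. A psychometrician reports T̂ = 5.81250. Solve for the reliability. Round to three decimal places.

T̂ = ρX + (1 − ρ)μ  ⇒  T̂ − μ = ρ(X − μ)
ρ = (T̂ − μ)/(X − μ) = (5.81250 − 16.50) / (4.0 − 16.50) = -10.68750 / -12.50 = 0.85500

0.855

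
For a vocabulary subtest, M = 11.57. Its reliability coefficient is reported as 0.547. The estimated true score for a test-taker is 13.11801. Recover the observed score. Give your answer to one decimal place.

T̂ = ρX + (1 − ρ)μ  ⇒  X = (T̂ − (1 − ρ)μ) / ρ
X = (13.11801 − 0.453 × 11.57) / 0.547 = (13.11801 − 5.24121) / 0.547 = 7.87680 / 0.547 = 14.400

14.4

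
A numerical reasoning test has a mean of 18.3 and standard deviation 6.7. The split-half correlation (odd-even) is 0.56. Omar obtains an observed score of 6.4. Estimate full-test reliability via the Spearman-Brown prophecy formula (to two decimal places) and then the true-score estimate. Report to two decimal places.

Spearman-Brown: ρ = 2r/(1 + r) = 2(0.56)/(1 + 0.56) = 1.120/1.56 = 0.7179 → 0.72
T̂ = 0.72(6.4) + 0.28(18.3) = 4.608 + 5.124 = 9.732 → 9.73

9.73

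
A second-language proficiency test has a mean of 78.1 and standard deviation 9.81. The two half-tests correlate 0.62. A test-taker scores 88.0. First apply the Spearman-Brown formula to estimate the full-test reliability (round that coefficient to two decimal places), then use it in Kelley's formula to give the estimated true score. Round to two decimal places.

Spearman-Brown: ρ = 2r/(1 + r) = 2(0.62)/(1 + 0.62) = 1.240/1.62 = 0.7654 → 0.77
T̂ = ρX + (1 − ρ)μ
  = 0.77 × 88.0 + 0.23 × 78.1
  = 67.760 + 17.963
  = 85.723
  ≈ 85.72

85.72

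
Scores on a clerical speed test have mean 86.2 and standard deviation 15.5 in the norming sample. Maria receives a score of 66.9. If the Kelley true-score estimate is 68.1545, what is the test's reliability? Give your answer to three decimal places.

T̂ = ρX + (1 − ρ)μ  ⇒  T̂ − μ = ρ(X − μ)
ρ = (T̂ − μ)/(X − μ) = (68.1545 − 86.2) / (66.9 − 86.2) = -18.0455 / -19.3 = 0.93500

0.935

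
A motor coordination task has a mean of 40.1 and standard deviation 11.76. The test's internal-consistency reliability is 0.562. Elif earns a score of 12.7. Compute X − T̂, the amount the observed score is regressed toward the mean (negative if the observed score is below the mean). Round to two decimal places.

T̂ = ρX + (1 − ρ)μ
  = 0.562 × 12.7 + 0.438 × 40.1
  = 7.1374 + 17.5638
  = 24.7012
  ≈ 24.701
X − T̂ = 12.7 − 24.701 = -12.001 → -12.00

-12.00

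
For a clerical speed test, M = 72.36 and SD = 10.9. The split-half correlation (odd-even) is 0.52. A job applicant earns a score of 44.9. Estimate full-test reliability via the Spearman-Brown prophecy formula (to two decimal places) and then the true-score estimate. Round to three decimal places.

53.687

Spearman-Brown: ρ = 2r/(1 + r) = 2(0.52)/(1 + 0.52) = 1.040/1.52 = 0.6842 → 0.68
Regress the observed score toward the mean by the unreliability: T̂ = 0.68·44.9 + 0.32·72.36 = 30.532 + 23.1552 = 53.6872.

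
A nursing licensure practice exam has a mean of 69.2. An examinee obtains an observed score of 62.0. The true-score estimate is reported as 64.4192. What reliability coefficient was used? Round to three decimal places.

T̂ = ρX + (1 − ρ)μ  ⇒  T̂ − μ = ρ(X − μ)
ρ = (T̂ − μ)/(X − μ) = (64.4192 − 69.2) / (62.0 − 69.2) = -4.7808 / -7.2 = 0.66400

0.664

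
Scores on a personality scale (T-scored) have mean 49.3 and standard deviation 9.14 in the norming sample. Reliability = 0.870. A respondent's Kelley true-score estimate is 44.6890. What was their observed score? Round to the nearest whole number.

T̂ = ρX + (1 − ρ)μ  ⇒  X = (T̂ − (1 − ρ)μ) / ρ
X = (44.6890 − 0.130 × 49.3) / 0.870 = (44.6890 − 6.4090) / 0.870 = 38.2800 / 0.870 = 44.00

44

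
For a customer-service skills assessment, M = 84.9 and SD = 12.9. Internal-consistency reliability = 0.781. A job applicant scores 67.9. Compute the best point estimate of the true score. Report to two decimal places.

T̂ = ρX + (1 − ρ)μ
  = 0.781 × 67.9 + 0.219 × 84.9
  = 53.0299 + 18.5931
  = 71.623
  ≈ 71.62

71.62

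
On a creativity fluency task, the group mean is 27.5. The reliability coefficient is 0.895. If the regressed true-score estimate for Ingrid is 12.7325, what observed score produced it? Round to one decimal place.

11.0

T̂ = ρX + (1 − ρ)μ  ⇒  X = (T̂ − (1 − ρ)μ) / ρ
X = (12.7325 − 0.105 × 27.5) / 0.895 = (12.7325 − 2.8875) / 0.895 = 9.8450 / 0.895 = 11.000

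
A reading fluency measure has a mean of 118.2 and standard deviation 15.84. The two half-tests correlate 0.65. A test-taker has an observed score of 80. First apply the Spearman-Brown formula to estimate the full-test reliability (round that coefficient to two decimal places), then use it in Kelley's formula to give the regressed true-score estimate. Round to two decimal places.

Spearman-Brown: ρ = 2r/(1 + r) = 2(0.65)/(1 + 0.65) = 1.300/1.65 = 0.7879 → 0.79
T̂ = ρX + (1 − ρ)μ
  = 0.79 × 80 + 0.21 × 118.2
  = 63.20 + 24.822
  = 88.022
  ≈ 88.02

88.02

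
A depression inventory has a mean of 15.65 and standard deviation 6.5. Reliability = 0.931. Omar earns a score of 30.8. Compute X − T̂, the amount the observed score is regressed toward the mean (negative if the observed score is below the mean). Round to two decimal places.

Kelley's formula gives T̂ = 0.931·30.8 + 0.069·15.65 = 28.6748 + 1.07985 = 29.7547.
X − T̂ = 30.8 − 29.755 = 1.045 → 1.05

1.05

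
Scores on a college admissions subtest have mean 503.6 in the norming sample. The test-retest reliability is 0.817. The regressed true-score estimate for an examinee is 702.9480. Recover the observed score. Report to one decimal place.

747.6

T̂ = ρX + (1 − ρ)μ  ⇒  X = (T̂ − (1 − ρ)μ) / ρ
X = (702.9480 − 0.183 × 503.6) / 0.817 = (702.9480 − 92.1588) / 0.817 = 610.7892 / 0.817 = 747.600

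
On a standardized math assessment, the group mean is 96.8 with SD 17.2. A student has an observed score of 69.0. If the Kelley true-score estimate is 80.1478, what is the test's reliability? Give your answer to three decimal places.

T̂ = ρX + (1 − ρ)μ  ⇒  T̂ − μ = ρ(X − μ)
ρ = (T̂ − μ)/(X − μ) = (80.1478 − 96.8) / (69.0 − 96.8) = -16.6522 / -27.8 = 0.59900

0.599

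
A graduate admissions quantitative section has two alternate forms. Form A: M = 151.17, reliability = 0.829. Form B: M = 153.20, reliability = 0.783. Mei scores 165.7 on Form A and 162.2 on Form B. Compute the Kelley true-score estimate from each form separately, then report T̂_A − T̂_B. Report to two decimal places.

T̂_A = 0.829(165.7) + 0.171(151.17) = 163.2154
T̂_B = 0.783(162.2) + 0.217(153.20) = 160.2470
T̂_A − T̂_B = 2.9684

2.97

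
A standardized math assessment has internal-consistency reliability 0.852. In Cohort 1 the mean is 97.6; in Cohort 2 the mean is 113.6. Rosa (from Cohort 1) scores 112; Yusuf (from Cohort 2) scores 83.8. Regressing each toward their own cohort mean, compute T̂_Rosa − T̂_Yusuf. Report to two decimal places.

21.66

T̂_Rosa = 0.852(112) + 0.148(97.6) = 109.8688
T̂_Yusuf = 0.852(83.8) + 0.148(113.6) = 88.2104
Difference = 109.8688 − 88.2104 = 21.6584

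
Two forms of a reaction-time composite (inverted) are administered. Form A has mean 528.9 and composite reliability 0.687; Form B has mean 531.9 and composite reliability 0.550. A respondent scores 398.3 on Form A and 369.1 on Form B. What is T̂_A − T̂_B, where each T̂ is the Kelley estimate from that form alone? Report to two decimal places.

T̂_A = 0.687(398.3) + 0.313(528.9) = 439.1778
T̂_B = 0.550(369.1) + 0.450(531.9) = 442.3600
T̂_A − T̂_B = -3.1822

-3.18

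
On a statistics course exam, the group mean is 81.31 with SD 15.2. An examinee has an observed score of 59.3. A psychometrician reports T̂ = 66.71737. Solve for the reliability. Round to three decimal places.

T̂ = ρX + (1 − ρ)μ  ⇒  T̂ − μ = ρ(X − μ)
ρ = (T̂ − μ)/(X − μ) = (66.71737 − 81.31) / (59.3 − 81.31) = -14.59263 / -22.01 = 0.66300

0.663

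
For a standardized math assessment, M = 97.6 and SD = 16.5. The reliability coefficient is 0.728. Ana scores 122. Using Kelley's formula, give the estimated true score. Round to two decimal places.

T̂ = 0.728(122) + 0.272(97.6) = 88.816 + 26.5472 = 115.363 → 115.36

115.36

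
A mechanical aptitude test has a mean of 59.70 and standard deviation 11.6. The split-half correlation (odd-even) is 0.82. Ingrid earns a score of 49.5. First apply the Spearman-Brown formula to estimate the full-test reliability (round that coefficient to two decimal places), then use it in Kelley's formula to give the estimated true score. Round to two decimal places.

50.52

Spearman-Brown: ρ = 2r/(1 + r) = 2(0.82)/(1 + 0.82) = 1.640/1.82 = 0.9011 → 0.90
T̂ = 0.90(49.5) + 0.10(59.70) = 44.550 + 5.9700 = 50.520 → 50.52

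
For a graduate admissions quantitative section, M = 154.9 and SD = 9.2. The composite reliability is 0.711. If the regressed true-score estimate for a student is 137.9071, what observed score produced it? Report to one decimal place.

131.0

T̂ = ρX + (1 − ρ)μ  ⇒  X = (T̂ − (1 − ρ)μ) / ρ
X = (137.9071 − 0.289 × 154.9) / 0.711 = (137.9071 − 44.7661) / 0.711 = 93.1410 / 0.711 = 131.000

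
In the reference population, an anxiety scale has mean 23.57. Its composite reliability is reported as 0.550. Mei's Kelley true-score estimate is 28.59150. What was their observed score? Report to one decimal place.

T̂ = ρX + (1 − ρ)μ  ⇒  X = (T̂ − (1 − ρ)μ) / ρ
X = (28.59150 − 0.450 × 23.57) / 0.550 = (28.59150 − 10.60650) / 0.550 = 17.98500 / 0.550 = 32.700

32.7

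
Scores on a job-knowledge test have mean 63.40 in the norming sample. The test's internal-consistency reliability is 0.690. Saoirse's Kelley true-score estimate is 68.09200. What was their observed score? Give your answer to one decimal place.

T̂ = ρX + (1 − ρ)μ  ⇒  X = (T̂ − (1 − ρ)μ) / ρ
X = (68.09200 − 0.310 × 63.40) / 0.690 = (68.09200 − 19.65400) / 0.690 = 48.43800 / 0.690 = 70.200

70.2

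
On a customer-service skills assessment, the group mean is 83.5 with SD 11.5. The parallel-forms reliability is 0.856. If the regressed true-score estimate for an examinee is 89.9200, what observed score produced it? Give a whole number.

91

T̂ = ρX + (1 − ρ)μ  ⇒  X = (T̂ − (1 − ρ)μ) / ρ
X = (89.9200 − 0.144 × 83.5) / 0.856 = (89.9200 − 12.0240) / 0.856 = 77.8960 / 0.856 = 91.00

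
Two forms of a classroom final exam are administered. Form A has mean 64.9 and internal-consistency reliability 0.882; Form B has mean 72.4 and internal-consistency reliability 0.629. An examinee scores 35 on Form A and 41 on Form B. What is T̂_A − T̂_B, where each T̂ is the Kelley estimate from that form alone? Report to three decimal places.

T̂_A = 0.882(35) + 0.118(64.9) = 38.52820
T̂_B = 0.629(41) + 0.371(72.4) = 52.64940
T̂_A − T̂_B = -14.12120

-14.121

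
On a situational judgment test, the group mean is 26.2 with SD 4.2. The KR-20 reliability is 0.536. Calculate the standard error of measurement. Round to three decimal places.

2.861

SEM = SD · √(1 − ρ) = 4.2 × √0.464 = 4.2 × 0.6812 = 2.8609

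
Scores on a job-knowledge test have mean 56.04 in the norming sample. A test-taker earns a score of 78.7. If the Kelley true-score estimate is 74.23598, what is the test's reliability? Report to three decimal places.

0.803

T̂ = ρX + (1 − ρ)μ  ⇒  T̂ − μ = ρ(X − μ)
ρ = (T̂ − μ)/(X − μ) = (74.23598 − 56.04) / (78.7 − 56.04) = 18.19598 / 22.66 = 0.80300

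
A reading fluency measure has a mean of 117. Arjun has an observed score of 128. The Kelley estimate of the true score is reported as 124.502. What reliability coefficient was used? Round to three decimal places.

T̂ = ρX + (1 − ρ)μ  ⇒  T̂ − μ = ρ(X − μ)
ρ = (T̂ − μ)/(X − μ) = (124.502 − 117) / (128 − 117) = 7.502 / 11.0 = 0.68200

0.682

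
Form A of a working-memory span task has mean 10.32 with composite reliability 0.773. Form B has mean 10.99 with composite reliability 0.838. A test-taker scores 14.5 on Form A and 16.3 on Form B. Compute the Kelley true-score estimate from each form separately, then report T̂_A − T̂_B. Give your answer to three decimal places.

-1.889

T̂_A = 0.773(14.5) + 0.227(10.32) = 13.55114
T̂_B = 0.838(16.3) + 0.162(10.99) = 15.43978
T̂_A − T̂_B = -1.88864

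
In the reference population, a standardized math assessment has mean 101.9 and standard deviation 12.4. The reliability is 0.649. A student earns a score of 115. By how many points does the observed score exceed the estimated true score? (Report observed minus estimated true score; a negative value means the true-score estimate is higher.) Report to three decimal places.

4.598

T̂ = 0.649(115) + 0.351(101.9) = 74.635 + 35.7669 = 110.40190 → 110.4019
X − T̂ = 115 − 110.4019 = 4.5981 → 4.598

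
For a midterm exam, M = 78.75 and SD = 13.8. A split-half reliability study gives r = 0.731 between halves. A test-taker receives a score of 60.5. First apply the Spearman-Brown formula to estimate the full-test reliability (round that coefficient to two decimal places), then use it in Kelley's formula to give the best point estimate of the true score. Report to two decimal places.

63.42

Spearman-Brown: ρ = 2r/(1 + r) = 2(0.731)/(1 + 0.731) = 1.4620/1.731 = 0.8446 → 0.84
T̂ = ρX + (1 − ρ)μ
  = 0.84 × 60.5 + 0.16 × 78.75
  = 50.820 + 12.6000
  = 63.420
  ≈ 63.42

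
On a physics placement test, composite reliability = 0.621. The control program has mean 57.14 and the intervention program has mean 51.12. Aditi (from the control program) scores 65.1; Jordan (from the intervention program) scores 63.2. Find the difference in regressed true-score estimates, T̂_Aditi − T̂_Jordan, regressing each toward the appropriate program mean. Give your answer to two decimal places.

3.46

T̂_Aditi = 0.621(65.1) + 0.379(57.14) = 62.0832
T̂_Jordan = 0.621(63.2) + 0.379(51.12) = 58.6217
Difference = 62.0832 − 58.6217 = 3.4615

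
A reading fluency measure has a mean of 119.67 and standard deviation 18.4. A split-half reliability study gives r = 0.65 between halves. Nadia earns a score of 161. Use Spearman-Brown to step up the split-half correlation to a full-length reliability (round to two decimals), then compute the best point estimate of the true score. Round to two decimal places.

152.32

Spearman-Brown: ρ = 2r/(1 + r) = 2(0.65)/(1 + 0.65) = 1.300/1.65 = 0.7879 → 0.79
T̂ = ρX + (1 − ρ)μ
  = 0.79 × 161 + 0.21 × 119.67
  = 127.19 + 25.1307
  = 152.321
  ≈ 152.32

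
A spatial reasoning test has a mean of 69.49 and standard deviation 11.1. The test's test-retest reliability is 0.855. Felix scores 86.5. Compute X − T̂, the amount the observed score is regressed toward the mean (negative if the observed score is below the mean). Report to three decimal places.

2.466

T̂ = ρX + (1 − ρ)μ
  = 0.855 × 86.5 + 0.145 × 69.49
  = 73.9575 + 10.07605
  = 84.03355
  ≈ 84.0335
X − T̂ = 86.5 − 84.0335 = 2.4665 → 2.466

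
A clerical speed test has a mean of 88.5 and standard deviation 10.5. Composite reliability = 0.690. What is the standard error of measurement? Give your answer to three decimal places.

5.846

SEM = SD · √(1 − ρ) = 10.5 × √0.310 = 10.5 × 0.5568 = 5.8462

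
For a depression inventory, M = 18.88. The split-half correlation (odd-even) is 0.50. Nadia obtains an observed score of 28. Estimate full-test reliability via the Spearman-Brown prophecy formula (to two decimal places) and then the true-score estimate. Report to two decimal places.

Spearman-Brown: ρ = 2r/(1 + r) = 2(0.50)/(1 + 0.50) = 1.000/1.50 = 0.6667 → 0.67
T̂ = 0.67(28) + 0.33(18.88) = 18.76 + 6.2304 = 24.990 → 24.99

24.99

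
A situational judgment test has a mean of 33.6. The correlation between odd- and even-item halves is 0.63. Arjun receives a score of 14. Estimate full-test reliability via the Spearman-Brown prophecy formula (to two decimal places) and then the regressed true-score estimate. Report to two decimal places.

Spearman-Brown: ρ = 2r/(1 + r) = 2(0.63)/(1 + 0.63) = 1.260/1.63 = 0.7730 → 0.77
Regress the observed score toward the mean by the unreliability: T̂ = 0.77·14 + 0.23·33.6 = 10.78 + 7.728 = 18.508.

18.51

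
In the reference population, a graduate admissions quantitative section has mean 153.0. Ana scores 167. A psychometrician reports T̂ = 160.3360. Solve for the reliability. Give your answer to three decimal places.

0.524

T̂ = ρX + (1 − ρ)μ  ⇒  T̂ − μ = ρ(X − μ)
ρ = (T̂ − μ)/(X − μ) = (160.3360 − 153.0) / (167 − 153.0) = 7.3360 / 14.0 = 0.52400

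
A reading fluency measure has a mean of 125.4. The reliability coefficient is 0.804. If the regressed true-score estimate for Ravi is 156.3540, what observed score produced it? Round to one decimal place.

T̂ = ρX + (1 − ρ)μ  ⇒  X = (T̂ − (1 − ρ)μ) / ρ
X = (156.3540 − 0.196 × 125.4) / 0.804 = (156.3540 − 24.5784) / 0.804 = 131.7756 / 0.804 = 163.900

163.9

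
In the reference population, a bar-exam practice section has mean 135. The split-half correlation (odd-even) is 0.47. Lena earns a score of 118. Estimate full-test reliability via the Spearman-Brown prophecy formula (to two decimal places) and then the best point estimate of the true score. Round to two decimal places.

124.12

Spearman-Brown: ρ = 2r/(1 + r) = 2(0.47)/(1 + 0.47) = 0.940/1.47 = 0.6395 → 0.64
Weight the observed score by reliability and the mean by (1 − reliability): T̂ = 0.64·118 + 0.36·135 = 75.52 + 48.60 = 124.120.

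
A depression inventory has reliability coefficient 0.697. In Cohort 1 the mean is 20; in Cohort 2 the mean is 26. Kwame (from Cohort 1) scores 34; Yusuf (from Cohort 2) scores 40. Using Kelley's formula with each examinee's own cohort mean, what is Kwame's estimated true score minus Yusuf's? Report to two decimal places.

T̂_Kwame = 0.697(34) + 0.303(20) = 29.7580
T̂_Yusuf = 0.697(40) + 0.303(26) = 35.7580
Difference = 29.7580 − 35.7580 = -6.0000

-6.00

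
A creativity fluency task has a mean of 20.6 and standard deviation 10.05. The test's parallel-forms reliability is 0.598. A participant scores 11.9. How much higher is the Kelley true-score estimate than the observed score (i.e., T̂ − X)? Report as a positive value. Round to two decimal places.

T̂ = ρX + (1 − ρ)μ
  = 0.598 × 11.9 + 0.402 × 20.6
  = 7.1162 + 8.2812
  = 15.3974
  ≈ 15.397
T̂ − X = 15.397 − 11.9 = 3.497 → 3.50

3.50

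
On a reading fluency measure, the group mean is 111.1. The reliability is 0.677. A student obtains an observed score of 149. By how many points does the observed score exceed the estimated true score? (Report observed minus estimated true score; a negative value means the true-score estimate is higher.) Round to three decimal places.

T̂ = ρX + (1 − ρ)μ
  = 0.677 × 149 + 0.323 × 111.1
  = 100.873 + 35.8853
  = 136.75830
  ≈ 136.7583
X − T̂ = 149 − 136.7583 = 12.2417 → 12.242

12.242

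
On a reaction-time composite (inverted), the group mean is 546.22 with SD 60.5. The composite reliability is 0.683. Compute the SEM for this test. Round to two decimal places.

34.06

SEM = SD · √(1 − ρ) = 60.5 × √0.317 = 60.5 × 0.5630 = 34.063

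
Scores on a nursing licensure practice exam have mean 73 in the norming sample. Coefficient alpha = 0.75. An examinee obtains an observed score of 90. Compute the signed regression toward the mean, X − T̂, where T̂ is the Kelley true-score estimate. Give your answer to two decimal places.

T̂ = ρX + (1 − ρ)μ
  = 0.75 × 90 + 0.25 × 73
  = 67.50 + 18.25
  = 85.7500
  ≈ 85.750
X − T̂ = 90 − 85.750 = 4.250 → 4.25

4.25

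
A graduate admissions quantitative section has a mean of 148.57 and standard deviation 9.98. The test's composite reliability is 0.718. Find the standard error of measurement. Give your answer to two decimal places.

5.30

SEM = SD · √(1 − ρ) = 9.98 × √0.282 = 9.98 × 0.5310 = 5.300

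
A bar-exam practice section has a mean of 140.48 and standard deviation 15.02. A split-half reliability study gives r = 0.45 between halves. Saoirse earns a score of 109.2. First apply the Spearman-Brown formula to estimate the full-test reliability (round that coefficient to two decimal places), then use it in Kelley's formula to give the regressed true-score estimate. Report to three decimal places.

Spearman-Brown: ρ = 2r/(1 + r) = 2(0.45)/(1 + 0.45) = 0.900/1.45 = 0.6207 → 0.62
T̂ = 0.62(109.2) + 0.38(140.48) = 67.704 + 53.3824 = 121.0864 → 121.086

121.086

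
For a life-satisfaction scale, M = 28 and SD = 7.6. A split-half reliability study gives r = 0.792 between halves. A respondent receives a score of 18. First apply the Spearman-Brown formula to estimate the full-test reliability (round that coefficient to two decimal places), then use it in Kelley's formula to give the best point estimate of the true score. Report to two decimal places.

Spearman-Brown: ρ = 2r/(1 + r) = 2(0.792)/(1 + 0.792) = 1.5840/1.792 = 0.8839 → 0.88
Kelley's formula gives T̂ = 0.88·18 + 0.12·28 = 15.84 + 3.36 = 19.200.

19.20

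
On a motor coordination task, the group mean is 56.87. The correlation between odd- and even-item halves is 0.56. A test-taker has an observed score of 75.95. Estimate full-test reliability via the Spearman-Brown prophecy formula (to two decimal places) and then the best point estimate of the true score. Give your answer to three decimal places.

70.608

Spearman-Brown: ρ = 2r/(1 + r) = 2(0.56)/(1 + 0.56) = 1.120/1.56 = 0.7179 → 0.72
T̂ = 0.72(75.95) + 0.28(56.87) = 54.6840 + 15.9236 = 70.6076 → 70.608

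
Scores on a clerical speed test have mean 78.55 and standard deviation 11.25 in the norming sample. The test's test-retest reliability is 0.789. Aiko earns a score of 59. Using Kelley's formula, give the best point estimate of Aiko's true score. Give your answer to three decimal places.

63.125

Regress the observed score toward the mean by the unreliability: T̂ = 0.789·59 + 0.211·78.55 = 46.551 + 16.57405 = 63.1251.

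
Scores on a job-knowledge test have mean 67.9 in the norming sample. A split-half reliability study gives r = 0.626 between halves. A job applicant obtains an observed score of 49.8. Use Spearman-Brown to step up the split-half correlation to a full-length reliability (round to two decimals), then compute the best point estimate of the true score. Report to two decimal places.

53.96

Spearman-Brown: ρ = 2r/(1 + r) = 2(0.626)/(1 + 0.626) = 1.2520/1.626 = 0.7700 → 0.77
T̂ = ρX + (1 − ρ)μ
  = 0.77 × 49.8 + 0.23 × 67.9
  = 38.346 + 15.617
  = 53.963
  ≈ 53.96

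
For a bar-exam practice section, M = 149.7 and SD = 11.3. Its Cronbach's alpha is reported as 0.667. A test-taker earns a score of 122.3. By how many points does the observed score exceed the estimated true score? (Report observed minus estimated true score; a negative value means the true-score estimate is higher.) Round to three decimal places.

T̂ = ρX + (1 − ρ)μ
  = 0.667 × 122.3 + 0.333 × 149.7
  = 81.5741 + 49.8501
  = 131.42420
  ≈ 131.4242
X − T̂ = 122.3 − 131.4242 = -9.1242 → -9.124

-9.124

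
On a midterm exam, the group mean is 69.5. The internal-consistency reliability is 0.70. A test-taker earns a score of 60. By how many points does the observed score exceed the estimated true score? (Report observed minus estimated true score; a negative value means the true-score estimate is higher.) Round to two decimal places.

T̂ = 0.70(60) + 0.30(69.5) = 42.00 + 20.850 = 62.8500 → 62.850
X − T̂ = 60 − 62.850 = -2.850 → -2.85

-2.85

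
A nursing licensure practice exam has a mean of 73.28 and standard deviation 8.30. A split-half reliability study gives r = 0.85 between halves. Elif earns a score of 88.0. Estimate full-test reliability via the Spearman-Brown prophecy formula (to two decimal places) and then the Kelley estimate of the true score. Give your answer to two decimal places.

86.82

Spearman-Brown: ρ = 2r/(1 + r) = 2(0.85)/(1 + 0.85) = 1.700/1.85 = 0.9189 → 0.92
Kelley's formula gives T̂ = 0.92·88.0 + 0.08·73.28 = 80.960 + 5.8624 = 86.822.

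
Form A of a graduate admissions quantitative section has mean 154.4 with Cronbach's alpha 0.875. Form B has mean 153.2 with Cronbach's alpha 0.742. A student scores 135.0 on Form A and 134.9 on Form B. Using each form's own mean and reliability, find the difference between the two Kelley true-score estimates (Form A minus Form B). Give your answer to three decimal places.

-2.196

T̂_A = 0.875(135.0) + 0.125(154.4) = 137.42500
T̂_B = 0.742(134.9) + 0.258(153.2) = 139.62140
T̂_A − T̂_B = -2.19640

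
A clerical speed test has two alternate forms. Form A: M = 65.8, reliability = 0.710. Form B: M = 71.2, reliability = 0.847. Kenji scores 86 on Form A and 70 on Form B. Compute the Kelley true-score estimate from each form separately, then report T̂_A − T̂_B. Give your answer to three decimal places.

9.958

T̂_A = 0.710(86) + 0.290(65.8) = 80.14200
T̂_B = 0.847(70) + 0.153(71.2) = 70.18360
T̂_A − T̂_B = 9.95840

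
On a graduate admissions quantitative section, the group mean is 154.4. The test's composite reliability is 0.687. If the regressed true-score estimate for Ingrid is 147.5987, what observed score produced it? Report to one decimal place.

144.5

T̂ = ρX + (1 − ρ)μ  ⇒  X = (T̂ − (1 − ρ)μ) / ρ
X = (147.5987 − 0.313 × 154.4) / 0.687 = (147.5987 − 48.3272) / 0.687 = 99.2715 / 0.687 = 144.500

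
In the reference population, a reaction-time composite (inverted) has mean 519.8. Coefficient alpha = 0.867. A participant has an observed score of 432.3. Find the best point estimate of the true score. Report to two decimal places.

443.94

Weight the observed score by reliability and the mean by (1 − reliability): T̂ = 0.867·432.3 + 0.133·519.8 = 374.8041 + 69.1334 = 443.938.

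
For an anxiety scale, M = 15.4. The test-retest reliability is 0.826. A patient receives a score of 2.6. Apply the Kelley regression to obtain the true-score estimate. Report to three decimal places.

4.827

T̂ = 0.826(2.6) + 0.174(15.4) = 2.1476 + 2.6796 = 4.8272 → 4.827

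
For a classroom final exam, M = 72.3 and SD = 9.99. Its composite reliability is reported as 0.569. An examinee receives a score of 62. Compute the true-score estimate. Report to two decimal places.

Weight the observed score by reliability and the mean by (1 − reliability): T̂ = 0.569·62 + 0.431·72.3 = 35.278 + 31.1613 = 66.439.

66.44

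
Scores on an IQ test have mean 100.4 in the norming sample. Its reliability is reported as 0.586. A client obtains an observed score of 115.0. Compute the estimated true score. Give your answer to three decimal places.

T̂ = ρX + (1 − ρ)μ
  = 0.586 × 115.0 + 0.414 × 100.4
  = 67.3900 + 41.5656
  = 108.9556
  ≈ 108.956

108.956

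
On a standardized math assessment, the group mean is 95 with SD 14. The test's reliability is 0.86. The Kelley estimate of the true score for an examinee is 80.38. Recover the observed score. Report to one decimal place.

78.0

T̂ = ρX + (1 − ρ)μ  ⇒  X = (T̂ − (1 − ρ)μ) / ρ
X = (80.38 − 0.14 × 95) / 0.86 = (80.38 − 13.30) / 0.86 = 67.08 / 0.86 = 78.000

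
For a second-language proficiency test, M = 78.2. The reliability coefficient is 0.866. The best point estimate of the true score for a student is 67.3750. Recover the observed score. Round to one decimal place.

65.7

T̂ = ρX + (1 − ρ)μ  ⇒  X = (T̂ − (1 − ρ)μ) / ρ
X = (67.3750 − 0.134 × 78.2) / 0.866 = (67.3750 − 10.4788) / 0.866 = 56.8962 / 0.866 = 65.700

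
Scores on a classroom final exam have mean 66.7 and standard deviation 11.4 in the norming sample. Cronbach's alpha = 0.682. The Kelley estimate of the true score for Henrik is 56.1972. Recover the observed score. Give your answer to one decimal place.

51.3

T̂ = ρX + (1 − ρ)μ  ⇒  X = (T̂ − (1 − ρ)μ) / ρ
X = (56.1972 − 0.318 × 66.7) / 0.682 = (56.1972 − 21.2106) / 0.682 = 34.9866 / 0.682 = 51.300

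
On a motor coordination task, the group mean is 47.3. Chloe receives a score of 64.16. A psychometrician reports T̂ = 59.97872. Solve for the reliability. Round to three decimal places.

T̂ = ρX + (1 − ρ)μ  ⇒  T̂ − μ = ρ(X − μ)
ρ = (T̂ − μ)/(X − μ) = (59.97872 − 47.3) / (64.16 − 47.3) = 12.67872 / 16.86 = 0.75200

0.752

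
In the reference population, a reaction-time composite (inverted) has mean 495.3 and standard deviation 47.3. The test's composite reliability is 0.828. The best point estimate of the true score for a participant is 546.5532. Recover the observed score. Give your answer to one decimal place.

557.2

T̂ = ρX + (1 − ρ)μ  ⇒  X = (T̂ − (1 − ρ)μ) / ρ
X = (546.5532 − 0.172 × 495.3) / 0.828 = (546.5532 − 85.1916) / 0.828 = 461.3616 / 0.828 = 557.200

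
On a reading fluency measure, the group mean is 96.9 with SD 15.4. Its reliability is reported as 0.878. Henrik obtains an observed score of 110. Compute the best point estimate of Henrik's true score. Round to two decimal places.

108.40

Kelley's formula gives T̂ = 0.878·110 + 0.122·96.9 = 96.580 + 11.8218 = 108.402.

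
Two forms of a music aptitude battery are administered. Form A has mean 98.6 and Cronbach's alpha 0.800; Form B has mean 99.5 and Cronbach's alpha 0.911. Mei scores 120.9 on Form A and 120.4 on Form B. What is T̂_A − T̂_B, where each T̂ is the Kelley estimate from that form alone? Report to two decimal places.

T̂_A = 0.800(120.9) + 0.200(98.6) = 116.4400
T̂_B = 0.911(120.4) + 0.089(99.5) = 118.5399
T̂_A − T̂_B = -2.0999

-2.10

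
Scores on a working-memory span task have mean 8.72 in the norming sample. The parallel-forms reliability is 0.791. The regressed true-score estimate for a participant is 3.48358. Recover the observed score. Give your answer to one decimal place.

T̂ = ρX + (1 − ρ)μ  ⇒  X = (T̂ − (1 − ρ)μ) / ρ
X = (3.48358 − 0.209 × 8.72) / 0.791 = (3.48358 − 1.82248) / 0.791 = 1.66110 / 0.791 = 2.100

2.1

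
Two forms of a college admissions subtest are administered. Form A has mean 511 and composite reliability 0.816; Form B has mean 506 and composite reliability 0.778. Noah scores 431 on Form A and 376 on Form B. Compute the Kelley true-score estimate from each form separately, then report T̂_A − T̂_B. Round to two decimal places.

T̂_A = 0.816(431) + 0.184(511) = 445.7200
T̂_B = 0.778(376) + 0.222(506) = 404.8600
T̂_A − T̂_B = 40.8600

40.86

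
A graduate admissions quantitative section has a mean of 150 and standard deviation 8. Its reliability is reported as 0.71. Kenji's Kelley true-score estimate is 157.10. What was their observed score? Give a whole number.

160

T̂ = ρX + (1 − ρ)μ  ⇒  X = (T̂ − (1 − ρ)μ) / ρ
X = (157.10 − 0.29 × 150) / 0.71 = (157.10 − 43.50) / 0.71 = 113.60 / 0.71 = 160.00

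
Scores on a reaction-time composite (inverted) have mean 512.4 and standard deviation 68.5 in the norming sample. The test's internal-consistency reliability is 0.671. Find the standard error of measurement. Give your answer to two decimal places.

39.29

SEM = SD · √(1 − ρ) = 68.5 × √0.329 = 68.5 × 0.5736 = 39.291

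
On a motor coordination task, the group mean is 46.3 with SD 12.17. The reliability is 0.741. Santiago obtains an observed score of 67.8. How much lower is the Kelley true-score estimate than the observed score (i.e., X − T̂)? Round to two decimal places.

5.57

Weight the observed score by reliability and the mean by (1 − reliability): T̂ = 0.741·67.8 + 0.259·46.3 = 50.2398 + 11.9917 = 62.2315.
X − T̂ = 67.8 − 62.231 = 5.569 → 5.57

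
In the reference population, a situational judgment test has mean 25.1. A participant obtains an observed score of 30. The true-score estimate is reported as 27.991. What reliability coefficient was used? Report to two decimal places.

0.59

T̂ = ρX + (1 − ρ)μ  ⇒  T̂ − μ = ρ(X − μ)
ρ = (T̂ − μ)/(X − μ) = (27.991 − 25.1) / (30 − 25.1) = 2.891 / 4.9 = 0.5900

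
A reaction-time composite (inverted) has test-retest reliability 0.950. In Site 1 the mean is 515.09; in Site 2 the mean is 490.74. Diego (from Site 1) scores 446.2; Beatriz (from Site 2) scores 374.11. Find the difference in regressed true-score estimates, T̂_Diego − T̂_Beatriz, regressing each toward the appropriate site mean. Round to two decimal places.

T̂_Diego = 0.950(446.2) + 0.050(515.09) = 449.6445
T̂_Beatriz = 0.950(374.11) + 0.050(490.74) = 379.9415
Difference = 449.6445 − 379.9415 = 69.7030

69.70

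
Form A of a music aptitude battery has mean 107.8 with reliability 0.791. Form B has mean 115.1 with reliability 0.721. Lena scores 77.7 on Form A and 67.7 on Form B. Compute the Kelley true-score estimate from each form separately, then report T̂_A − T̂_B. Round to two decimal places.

T̂_A = 0.791(77.7) + 0.209(107.8) = 83.9909
T̂_B = 0.721(67.7) + 0.279(115.1) = 80.9246
T̂_A − T̂_B = 3.0663

3.07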